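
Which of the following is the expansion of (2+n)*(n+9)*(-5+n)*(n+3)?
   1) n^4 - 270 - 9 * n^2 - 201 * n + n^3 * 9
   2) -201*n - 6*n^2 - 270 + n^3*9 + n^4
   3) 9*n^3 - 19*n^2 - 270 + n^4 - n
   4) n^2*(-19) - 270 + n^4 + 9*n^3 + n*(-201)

Expanding (2+n)*(n+9)*(-5+n)*(n+3):
= n^2*(-19) - 270 + n^4 + 9*n^3 + n*(-201)
4) n^2*(-19) - 270 + n^4 + 9*n^3 + n*(-201)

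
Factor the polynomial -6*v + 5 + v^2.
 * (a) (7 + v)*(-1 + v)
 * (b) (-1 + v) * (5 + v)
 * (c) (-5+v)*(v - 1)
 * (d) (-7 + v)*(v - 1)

We need to factor -6*v + 5 + v^2.
The factored form is (-5+v)*(v - 1).
c) (-5+v)*(v - 1)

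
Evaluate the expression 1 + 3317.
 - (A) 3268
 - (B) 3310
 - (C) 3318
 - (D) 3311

1 + 3317 = 3318
C) 3318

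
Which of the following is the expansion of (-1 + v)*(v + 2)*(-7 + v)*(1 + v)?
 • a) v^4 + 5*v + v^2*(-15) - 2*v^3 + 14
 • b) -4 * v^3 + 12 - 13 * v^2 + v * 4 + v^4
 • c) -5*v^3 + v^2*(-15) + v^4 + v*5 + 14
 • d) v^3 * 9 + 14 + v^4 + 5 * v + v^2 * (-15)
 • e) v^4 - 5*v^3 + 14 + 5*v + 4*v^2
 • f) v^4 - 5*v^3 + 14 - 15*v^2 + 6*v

Expanding (-1 + v)*(v + 2)*(-7 + v)*(1 + v):
= -5*v^3 + v^2*(-15) + v^4 + v*5 + 14
c) -5*v^3 + v^2*(-15) + v^4 + v*5 + 14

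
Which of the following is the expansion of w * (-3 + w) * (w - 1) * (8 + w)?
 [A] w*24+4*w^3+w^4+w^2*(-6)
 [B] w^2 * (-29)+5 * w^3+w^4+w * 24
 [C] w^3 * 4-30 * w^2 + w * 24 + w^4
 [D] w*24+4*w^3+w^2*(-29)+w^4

Expanding w * (-3 + w) * (w - 1) * (8 + w):
= w*24+4*w^3+w^2*(-29)+w^4
D) w*24+4*w^3+w^2*(-29)+w^4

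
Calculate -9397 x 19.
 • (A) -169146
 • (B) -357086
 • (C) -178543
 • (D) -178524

-9397 * 19 = -178543
C) -178543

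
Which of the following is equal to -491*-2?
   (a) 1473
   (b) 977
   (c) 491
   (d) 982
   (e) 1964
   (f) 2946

-491 * -2 = 982
d) 982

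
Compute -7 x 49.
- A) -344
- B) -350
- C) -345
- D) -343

-7 * 49 = -343
D) -343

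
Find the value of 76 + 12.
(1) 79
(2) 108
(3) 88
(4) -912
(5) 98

76 + 12 = 88
3) 88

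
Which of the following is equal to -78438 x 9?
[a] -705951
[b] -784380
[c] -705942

-78438 * 9 = -705942
c) -705942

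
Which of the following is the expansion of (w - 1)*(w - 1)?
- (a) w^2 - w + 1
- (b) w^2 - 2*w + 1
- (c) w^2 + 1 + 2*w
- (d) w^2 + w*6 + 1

Expanding (w - 1)*(w - 1):
= w^2 - 2*w + 1
b) w^2 - 2*w + 1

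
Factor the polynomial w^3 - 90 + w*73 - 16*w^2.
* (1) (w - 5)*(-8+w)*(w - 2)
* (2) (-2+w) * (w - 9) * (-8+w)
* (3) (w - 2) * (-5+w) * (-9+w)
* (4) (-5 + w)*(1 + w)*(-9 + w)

We need to factor w^3 - 90 + w*73 - 16*w^2.
The factored form is (w - 2) * (-5+w) * (-9+w).
3) (w - 2) * (-5+w) * (-9+w)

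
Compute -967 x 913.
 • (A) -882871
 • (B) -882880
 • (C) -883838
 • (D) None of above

-967 * 913 = -882871
A) -882871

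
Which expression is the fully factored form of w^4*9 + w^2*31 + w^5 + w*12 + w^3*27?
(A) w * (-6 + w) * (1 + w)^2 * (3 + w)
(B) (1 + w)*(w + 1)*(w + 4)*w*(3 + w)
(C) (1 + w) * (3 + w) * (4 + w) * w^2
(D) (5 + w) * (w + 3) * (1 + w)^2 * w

We need to factor w^4*9 + w^2*31 + w^5 + w*12 + w^3*27.
The factored form is (1 + w)*(w + 1)*(w + 4)*w*(3 + w).
B) (1 + w)*(w + 1)*(w + 4)*w*(3 + w)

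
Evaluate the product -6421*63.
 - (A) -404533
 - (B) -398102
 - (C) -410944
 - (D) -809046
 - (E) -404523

-6421 * 63 = -404523
E) -404523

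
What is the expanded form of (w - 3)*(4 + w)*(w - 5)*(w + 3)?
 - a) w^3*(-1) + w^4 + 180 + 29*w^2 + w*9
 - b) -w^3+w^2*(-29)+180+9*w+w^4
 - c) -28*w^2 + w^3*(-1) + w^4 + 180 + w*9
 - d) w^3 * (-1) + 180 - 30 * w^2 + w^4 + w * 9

Expanding (w - 3)*(4 + w)*(w - 5)*(w + 3):
= -w^3+w^2*(-29)+180+9*w+w^4
b) -w^3+w^2*(-29)+180+9*w+w^4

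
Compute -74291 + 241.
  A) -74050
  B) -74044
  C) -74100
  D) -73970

-74291 + 241 = -74050
A) -74050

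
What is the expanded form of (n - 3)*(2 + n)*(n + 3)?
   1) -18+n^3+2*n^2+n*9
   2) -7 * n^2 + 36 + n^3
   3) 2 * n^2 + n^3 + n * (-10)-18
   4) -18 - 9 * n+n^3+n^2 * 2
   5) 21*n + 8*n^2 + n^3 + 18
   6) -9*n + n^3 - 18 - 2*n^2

Expanding (n - 3)*(2 + n)*(n + 3):
= -18 - 9 * n+n^3+n^2 * 2
4) -18 - 9 * n+n^3+n^2 * 2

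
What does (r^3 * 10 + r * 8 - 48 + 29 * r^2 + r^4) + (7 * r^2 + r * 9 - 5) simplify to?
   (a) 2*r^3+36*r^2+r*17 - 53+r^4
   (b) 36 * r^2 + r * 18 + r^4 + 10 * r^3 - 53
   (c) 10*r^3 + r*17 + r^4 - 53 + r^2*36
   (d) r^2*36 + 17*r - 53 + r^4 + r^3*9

Adding the polynomials and combining like terms:
(r^3*10 + r*8 - 48 + 29*r^2 + r^4) + (7*r^2 + r*9 - 5)
= 10*r^3 + r*17 + r^4 - 53 + r^2*36
c) 10*r^3 + r*17 + r^4 - 53 + r^2*36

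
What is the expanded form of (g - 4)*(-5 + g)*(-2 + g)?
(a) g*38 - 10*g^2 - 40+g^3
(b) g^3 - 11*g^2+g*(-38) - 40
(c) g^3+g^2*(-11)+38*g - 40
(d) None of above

Expanding (g - 4)*(-5 + g)*(-2 + g):
= g^3+g^2*(-11)+38*g - 40
c) g^3+g^2*(-11)+38*g - 40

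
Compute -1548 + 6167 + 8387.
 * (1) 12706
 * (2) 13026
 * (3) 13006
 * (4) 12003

First: -1548 + 6167 = 4619
Then: 4619 + 8387 = 13006
3) 13006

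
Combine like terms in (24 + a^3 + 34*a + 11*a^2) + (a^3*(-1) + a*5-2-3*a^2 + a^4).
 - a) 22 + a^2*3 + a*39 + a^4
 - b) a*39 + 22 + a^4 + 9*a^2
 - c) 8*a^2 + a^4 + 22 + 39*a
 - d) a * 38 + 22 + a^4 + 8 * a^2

Adding the polynomials and combining like terms:
(24 + a^3 + 34*a + 11*a^2) + (a^3*(-1) + a*5 - 2 - 3*a^2 + a^4)
= 8*a^2 + a^4 + 22 + 39*a
c) 8*a^2 + a^4 + 22 + 39*a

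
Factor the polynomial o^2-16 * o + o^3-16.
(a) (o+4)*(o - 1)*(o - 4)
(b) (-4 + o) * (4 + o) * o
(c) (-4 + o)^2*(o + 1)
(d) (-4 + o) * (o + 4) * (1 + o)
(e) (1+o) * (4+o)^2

We need to factor o^2-16 * o + o^3-16.
The factored form is (-4 + o) * (o + 4) * (1 + o).
d) (-4 + o) * (o + 4) * (1 + o)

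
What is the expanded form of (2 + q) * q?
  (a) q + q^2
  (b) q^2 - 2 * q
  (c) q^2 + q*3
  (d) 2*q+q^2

Expanding (2 + q) * q:
= 2*q+q^2
d) 2*q+q^2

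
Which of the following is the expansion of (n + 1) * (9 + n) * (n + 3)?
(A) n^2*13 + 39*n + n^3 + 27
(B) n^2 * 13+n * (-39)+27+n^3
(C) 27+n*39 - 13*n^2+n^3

Expanding (n + 1) * (9 + n) * (n + 3):
= n^2*13 + 39*n + n^3 + 27
A) n^2*13 + 39*n + n^3 + 27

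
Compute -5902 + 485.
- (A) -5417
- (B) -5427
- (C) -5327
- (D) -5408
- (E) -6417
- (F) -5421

-5902 + 485 = -5417
A) -5417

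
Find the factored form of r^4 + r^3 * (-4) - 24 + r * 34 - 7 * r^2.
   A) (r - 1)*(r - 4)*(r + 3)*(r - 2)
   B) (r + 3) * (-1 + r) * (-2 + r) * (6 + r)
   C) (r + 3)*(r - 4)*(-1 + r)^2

We need to factor r^4 + r^3 * (-4) - 24 + r * 34 - 7 * r^2.
The factored form is (r - 1)*(r - 4)*(r + 3)*(r - 2).
A) (r - 1)*(r - 4)*(r + 3)*(r - 2)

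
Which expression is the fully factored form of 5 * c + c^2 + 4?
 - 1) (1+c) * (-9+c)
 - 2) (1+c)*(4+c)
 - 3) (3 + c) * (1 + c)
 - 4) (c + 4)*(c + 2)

We need to factor 5 * c + c^2 + 4.
The factored form is (1+c)*(4+c).
2) (1+c)*(4+c)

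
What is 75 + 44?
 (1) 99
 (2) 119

75 + 44 = 119
2) 119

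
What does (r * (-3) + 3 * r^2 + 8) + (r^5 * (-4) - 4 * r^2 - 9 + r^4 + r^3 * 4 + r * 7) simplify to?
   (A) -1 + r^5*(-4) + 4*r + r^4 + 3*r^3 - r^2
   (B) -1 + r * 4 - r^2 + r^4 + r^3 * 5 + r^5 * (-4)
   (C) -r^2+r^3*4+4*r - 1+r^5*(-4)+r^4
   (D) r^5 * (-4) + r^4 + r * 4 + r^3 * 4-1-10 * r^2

Adding the polynomials and combining like terms:
(r*(-3) + 3*r^2 + 8) + (r^5*(-4) - 4*r^2 - 9 + r^4 + r^3*4 + r*7)
= -r^2+r^3*4+4*r - 1+r^5*(-4)+r^4
C) -r^2+r^3*4+4*r - 1+r^5*(-4)+r^4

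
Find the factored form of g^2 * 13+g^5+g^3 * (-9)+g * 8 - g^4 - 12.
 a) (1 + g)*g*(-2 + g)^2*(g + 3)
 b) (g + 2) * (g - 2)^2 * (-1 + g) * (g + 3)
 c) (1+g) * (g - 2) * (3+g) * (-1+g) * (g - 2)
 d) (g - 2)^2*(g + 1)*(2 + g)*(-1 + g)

We need to factor g^2 * 13+g^5+g^3 * (-9)+g * 8 - g^4 - 12.
The factored form is (1+g) * (g - 2) * (3+g) * (-1+g) * (g - 2).
c) (1+g) * (g - 2) * (3+g) * (-1+g) * (g - 2)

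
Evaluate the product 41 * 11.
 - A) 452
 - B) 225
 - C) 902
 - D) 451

41 * 11 = 451
D) 451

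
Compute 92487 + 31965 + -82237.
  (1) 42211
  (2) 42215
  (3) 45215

First: 92487 + 31965 = 124452
Then: 124452 + -82237 = 42215
2) 42215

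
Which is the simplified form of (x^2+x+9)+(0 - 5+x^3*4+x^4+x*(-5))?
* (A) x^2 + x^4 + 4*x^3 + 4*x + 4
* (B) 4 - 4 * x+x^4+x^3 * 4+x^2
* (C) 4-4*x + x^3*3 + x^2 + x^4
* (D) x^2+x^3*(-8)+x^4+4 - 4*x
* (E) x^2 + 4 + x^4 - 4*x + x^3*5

Adding the polynomials and combining like terms:
(x^2 + x + 9) + (0 - 5 + x^3*4 + x^4 + x*(-5))
= 4 - 4 * x+x^4+x^3 * 4+x^2
B) 4 - 4 * x+x^4+x^3 * 4+x^2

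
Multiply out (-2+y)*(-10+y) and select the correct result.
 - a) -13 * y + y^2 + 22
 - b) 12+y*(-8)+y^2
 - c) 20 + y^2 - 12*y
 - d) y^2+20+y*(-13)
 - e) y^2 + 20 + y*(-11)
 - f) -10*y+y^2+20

Expanding (-2+y)*(-10+y):
= 20 + y^2 - 12*y
c) 20 + y^2 - 12*y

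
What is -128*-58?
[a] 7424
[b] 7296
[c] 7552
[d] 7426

-128 * -58 = 7424
a) 7424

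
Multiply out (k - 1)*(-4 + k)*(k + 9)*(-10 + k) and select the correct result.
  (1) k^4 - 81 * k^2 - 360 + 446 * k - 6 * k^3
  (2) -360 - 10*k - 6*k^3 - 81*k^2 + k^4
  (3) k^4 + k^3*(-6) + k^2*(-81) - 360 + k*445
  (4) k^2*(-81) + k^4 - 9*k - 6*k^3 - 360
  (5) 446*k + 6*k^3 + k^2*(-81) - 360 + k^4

Expanding (k - 1)*(-4 + k)*(k + 9)*(-10 + k):
= k^4 - 81 * k^2 - 360 + 446 * k - 6 * k^3
1) k^4 - 81 * k^2 - 360 + 446 * k - 6 * k^3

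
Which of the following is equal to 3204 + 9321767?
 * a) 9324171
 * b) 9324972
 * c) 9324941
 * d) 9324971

3204 + 9321767 = 9324971
d) 9324971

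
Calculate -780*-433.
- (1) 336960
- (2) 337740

-780 * -433 = 337740
2) 337740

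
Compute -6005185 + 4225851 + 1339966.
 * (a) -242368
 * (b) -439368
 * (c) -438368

First: -6005185 + 4225851 = -1779334
Then: -1779334 + 1339966 = -439368
b) -439368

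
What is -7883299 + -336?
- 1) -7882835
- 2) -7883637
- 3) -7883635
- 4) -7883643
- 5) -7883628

-7883299 + -336 = -7883635
3) -7883635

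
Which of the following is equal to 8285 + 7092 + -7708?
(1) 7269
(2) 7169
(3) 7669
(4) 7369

First: 8285 + 7092 = 15377
Then: 15377 + -7708 = 7669
3) 7669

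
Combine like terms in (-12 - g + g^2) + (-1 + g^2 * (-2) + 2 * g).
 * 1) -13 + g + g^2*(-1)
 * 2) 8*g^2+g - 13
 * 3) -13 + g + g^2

Adding the polynomials and combining like terms:
(-12 - g + g^2) + (-1 + g^2*(-2) + 2*g)
= -13 + g + g^2*(-1)
1) -13 + g + g^2*(-1)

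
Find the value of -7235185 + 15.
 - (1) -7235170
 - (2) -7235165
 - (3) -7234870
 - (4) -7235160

-7235185 + 15 = -7235170
1) -7235170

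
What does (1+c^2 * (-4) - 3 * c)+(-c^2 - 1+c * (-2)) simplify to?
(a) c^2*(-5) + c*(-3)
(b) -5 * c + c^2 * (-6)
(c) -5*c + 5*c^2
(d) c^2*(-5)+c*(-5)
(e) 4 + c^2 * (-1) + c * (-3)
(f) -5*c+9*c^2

Adding the polynomials and combining like terms:
(1 + c^2*(-4) - 3*c) + (-c^2 - 1 + c*(-2))
= c^2*(-5)+c*(-5)
d) c^2*(-5)+c*(-5)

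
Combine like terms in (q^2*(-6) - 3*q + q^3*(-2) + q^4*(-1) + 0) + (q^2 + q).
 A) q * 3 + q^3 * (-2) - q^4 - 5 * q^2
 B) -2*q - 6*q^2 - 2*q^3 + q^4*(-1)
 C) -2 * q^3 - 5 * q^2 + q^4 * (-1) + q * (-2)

Adding the polynomials and combining like terms:
(q^2*(-6) - 3*q + q^3*(-2) + q^4*(-1) + 0) + (q^2 + q)
= -2 * q^3 - 5 * q^2 + q^4 * (-1) + q * (-2)
C) -2 * q^3 - 5 * q^2 + q^4 * (-1) + q * (-2)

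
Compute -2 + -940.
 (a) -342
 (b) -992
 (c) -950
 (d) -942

-2 + -940 = -942
d) -942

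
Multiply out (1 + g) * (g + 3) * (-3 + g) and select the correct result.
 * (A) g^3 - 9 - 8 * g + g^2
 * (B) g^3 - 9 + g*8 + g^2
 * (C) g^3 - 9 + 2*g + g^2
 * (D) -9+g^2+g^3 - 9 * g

Expanding (1 + g) * (g + 3) * (-3 + g):
= -9+g^2+g^3 - 9 * g
D) -9+g^2+g^3 - 9 * g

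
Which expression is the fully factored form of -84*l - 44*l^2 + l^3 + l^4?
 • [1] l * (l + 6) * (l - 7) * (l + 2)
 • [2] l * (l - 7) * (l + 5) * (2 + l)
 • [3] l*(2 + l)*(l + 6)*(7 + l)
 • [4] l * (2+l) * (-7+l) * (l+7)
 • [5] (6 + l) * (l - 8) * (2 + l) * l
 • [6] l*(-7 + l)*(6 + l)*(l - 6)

We need to factor -84*l - 44*l^2 + l^3 + l^4.
The factored form is l * (l + 6) * (l - 7) * (l + 2).
1) l * (l + 6) * (l - 7) * (l + 2)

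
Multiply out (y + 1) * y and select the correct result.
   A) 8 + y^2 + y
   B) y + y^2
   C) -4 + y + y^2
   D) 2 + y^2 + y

Expanding (y + 1) * y:
= y + y^2
B) y + y^2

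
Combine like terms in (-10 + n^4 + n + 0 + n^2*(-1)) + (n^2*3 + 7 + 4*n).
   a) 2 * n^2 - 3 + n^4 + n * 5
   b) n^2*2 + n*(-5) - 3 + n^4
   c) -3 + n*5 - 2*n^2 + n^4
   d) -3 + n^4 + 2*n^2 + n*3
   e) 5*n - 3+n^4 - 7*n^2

Adding the polynomials and combining like terms:
(-10 + n^4 + n + 0 + n^2*(-1)) + (n^2*3 + 7 + 4*n)
= 2 * n^2 - 3 + n^4 + n * 5
a) 2 * n^2 - 3 + n^4 + n * 5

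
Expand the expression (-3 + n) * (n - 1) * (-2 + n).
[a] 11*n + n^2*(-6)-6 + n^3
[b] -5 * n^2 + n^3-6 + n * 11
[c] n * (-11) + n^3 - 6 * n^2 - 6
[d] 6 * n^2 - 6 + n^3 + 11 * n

Expanding (-3 + n) * (n - 1) * (-2 + n):
= 11*n + n^2*(-6)-6 + n^3
a) 11*n + n^2*(-6)-6 + n^3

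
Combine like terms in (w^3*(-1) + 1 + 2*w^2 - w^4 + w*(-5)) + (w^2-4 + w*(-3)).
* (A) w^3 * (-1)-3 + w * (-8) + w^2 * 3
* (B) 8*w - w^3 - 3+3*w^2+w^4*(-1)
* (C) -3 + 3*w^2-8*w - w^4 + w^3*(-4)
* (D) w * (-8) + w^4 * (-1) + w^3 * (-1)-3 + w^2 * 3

Adding the polynomials and combining like terms:
(w^3*(-1) + 1 + 2*w^2 - w^4 + w*(-5)) + (w^2 - 4 + w*(-3))
= w * (-8) + w^4 * (-1) + w^3 * (-1)-3 + w^2 * 3
D) w * (-8) + w^4 * (-1) + w^3 * (-1)-3 + w^2 * 3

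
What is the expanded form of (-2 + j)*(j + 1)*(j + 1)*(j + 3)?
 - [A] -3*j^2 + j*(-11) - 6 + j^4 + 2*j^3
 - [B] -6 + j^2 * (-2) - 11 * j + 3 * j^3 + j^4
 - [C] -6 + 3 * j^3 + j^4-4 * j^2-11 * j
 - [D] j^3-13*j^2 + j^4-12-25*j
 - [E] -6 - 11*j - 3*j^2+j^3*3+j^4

Expanding (-2 + j)*(j + 1)*(j + 1)*(j + 3):
= -6 - 11*j - 3*j^2+j^3*3+j^4
E) -6 - 11*j - 3*j^2+j^3*3+j^4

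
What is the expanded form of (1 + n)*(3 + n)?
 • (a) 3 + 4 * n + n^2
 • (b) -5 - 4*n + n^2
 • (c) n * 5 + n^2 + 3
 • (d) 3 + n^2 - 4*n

Expanding (1 + n)*(3 + n):
= 3 + 4 * n + n^2
a) 3 + 4 * n + n^2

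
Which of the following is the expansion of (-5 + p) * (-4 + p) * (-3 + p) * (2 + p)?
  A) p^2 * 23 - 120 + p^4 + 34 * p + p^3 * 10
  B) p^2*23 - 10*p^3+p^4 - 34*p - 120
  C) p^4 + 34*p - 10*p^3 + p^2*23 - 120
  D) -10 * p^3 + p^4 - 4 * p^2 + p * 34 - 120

Expanding (-5 + p) * (-4 + p) * (-3 + p) * (2 + p):
= p^4 + 34*p - 10*p^3 + p^2*23 - 120
C) p^4 + 34*p - 10*p^3 + p^2*23 - 120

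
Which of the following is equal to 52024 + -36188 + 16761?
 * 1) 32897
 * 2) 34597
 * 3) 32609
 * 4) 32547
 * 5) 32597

First: 52024 + -36188 = 15836
Then: 15836 + 16761 = 32597
5) 32597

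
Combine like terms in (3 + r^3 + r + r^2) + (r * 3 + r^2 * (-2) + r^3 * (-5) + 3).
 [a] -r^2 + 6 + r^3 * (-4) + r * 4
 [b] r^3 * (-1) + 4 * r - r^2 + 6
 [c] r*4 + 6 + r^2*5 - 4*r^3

Adding the polynomials and combining like terms:
(3 + r^3 + r + r^2) + (r*3 + r^2*(-2) + r^3*(-5) + 3)
= -r^2 + 6 + r^3 * (-4) + r * 4
a) -r^2 + 6 + r^3 * (-4) + r * 4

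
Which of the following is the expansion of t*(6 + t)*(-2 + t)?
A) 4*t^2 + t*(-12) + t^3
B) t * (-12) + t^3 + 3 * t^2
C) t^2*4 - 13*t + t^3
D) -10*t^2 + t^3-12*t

Expanding t*(6 + t)*(-2 + t):
= 4*t^2 + t*(-12) + t^3
A) 4*t^2 + t*(-12) + t^3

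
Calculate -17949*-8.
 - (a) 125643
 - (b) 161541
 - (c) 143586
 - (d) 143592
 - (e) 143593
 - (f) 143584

-17949 * -8 = 143592
d) 143592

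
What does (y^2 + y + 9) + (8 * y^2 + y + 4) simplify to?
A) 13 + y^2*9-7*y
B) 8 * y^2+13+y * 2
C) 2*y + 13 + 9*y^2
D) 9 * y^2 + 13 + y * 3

Adding the polynomials and combining like terms:
(y^2 + y + 9) + (8*y^2 + y + 4)
= 2*y + 13 + 9*y^2
C) 2*y + 13 + 9*y^2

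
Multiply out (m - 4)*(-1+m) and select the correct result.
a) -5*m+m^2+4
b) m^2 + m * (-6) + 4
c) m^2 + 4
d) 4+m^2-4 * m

Expanding (m - 4)*(-1+m):
= -5*m+m^2+4
a) -5*m+m^2+4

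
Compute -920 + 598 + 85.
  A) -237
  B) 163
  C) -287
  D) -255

First: -920 + 598 = -322
Then: -322 + 85 = -237
A) -237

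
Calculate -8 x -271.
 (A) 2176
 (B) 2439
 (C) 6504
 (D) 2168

-8 * -271 = 2168
D) 2168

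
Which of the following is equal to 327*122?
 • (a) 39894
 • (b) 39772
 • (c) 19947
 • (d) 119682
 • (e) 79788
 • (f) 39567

327 * 122 = 39894
a) 39894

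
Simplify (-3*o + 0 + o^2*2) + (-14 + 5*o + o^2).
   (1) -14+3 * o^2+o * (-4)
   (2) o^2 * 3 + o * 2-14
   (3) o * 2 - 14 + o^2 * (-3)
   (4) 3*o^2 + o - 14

Adding the polynomials and combining like terms:
(-3*o + 0 + o^2*2) + (-14 + 5*o + o^2)
= o^2 * 3 + o * 2-14
2) o^2 * 3 + o * 2-14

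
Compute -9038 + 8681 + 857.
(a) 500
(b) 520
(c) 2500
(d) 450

First: -9038 + 8681 = -357
Then: -357 + 857 = 500
a) 500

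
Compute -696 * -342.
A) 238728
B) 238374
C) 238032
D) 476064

-696 * -342 = 238032
C) 238032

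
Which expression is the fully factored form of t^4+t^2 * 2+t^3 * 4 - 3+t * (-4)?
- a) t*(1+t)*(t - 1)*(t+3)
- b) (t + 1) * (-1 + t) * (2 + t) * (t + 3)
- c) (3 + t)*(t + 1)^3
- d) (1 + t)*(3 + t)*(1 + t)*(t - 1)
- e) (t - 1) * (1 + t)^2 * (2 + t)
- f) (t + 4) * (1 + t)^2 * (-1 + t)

We need to factor t^4+t^2 * 2+t^3 * 4 - 3+t * (-4).
The factored form is (1 + t)*(3 + t)*(1 + t)*(t - 1).
d) (1 + t)*(3 + t)*(1 + t)*(t - 1)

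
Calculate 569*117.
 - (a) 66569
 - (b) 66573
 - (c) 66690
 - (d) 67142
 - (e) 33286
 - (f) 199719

569 * 117 = 66573
b) 66573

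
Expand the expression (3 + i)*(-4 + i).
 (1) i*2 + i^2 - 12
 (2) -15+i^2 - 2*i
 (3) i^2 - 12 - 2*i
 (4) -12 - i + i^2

Expanding (3 + i)*(-4 + i):
= -12 - i + i^2
4) -12 - i + i^2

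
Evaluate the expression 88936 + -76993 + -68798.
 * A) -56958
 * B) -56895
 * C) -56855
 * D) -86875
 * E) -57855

First: 88936 + -76993 = 11943
Then: 11943 + -68798 = -56855
C) -56855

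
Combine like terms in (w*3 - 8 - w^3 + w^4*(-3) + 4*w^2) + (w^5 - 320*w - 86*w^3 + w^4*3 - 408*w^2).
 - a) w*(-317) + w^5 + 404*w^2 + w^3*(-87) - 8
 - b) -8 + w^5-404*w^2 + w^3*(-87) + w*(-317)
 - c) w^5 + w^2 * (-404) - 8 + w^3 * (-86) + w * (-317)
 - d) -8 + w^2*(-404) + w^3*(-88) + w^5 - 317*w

Adding the polynomials and combining like terms:
(w*3 - 8 - w^3 + w^4*(-3) + 4*w^2) + (w^5 - 320*w - 86*w^3 + w^4*3 - 408*w^2)
= -8 + w^5-404*w^2 + w^3*(-87) + w*(-317)
b) -8 + w^5-404*w^2 + w^3*(-87) + w*(-317)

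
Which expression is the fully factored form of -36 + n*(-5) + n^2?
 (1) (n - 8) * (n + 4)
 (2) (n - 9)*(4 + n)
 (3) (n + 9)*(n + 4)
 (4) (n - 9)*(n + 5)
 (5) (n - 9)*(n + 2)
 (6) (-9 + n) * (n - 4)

We need to factor -36 + n*(-5) + n^2.
The factored form is (n - 9)*(4 + n).
2) (n - 9)*(4 + n)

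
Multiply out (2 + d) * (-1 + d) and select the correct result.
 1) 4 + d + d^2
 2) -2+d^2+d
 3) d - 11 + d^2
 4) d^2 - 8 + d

Expanding (2 + d) * (-1 + d):
= -2+d^2+d
2) -2+d^2+d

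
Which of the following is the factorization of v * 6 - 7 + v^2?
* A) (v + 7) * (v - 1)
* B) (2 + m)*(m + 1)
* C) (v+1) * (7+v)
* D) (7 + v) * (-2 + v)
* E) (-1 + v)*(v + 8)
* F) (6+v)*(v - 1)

We need to factor v * 6 - 7 + v^2.
The factored form is (v + 7) * (v - 1).
A) (v + 7) * (v - 1)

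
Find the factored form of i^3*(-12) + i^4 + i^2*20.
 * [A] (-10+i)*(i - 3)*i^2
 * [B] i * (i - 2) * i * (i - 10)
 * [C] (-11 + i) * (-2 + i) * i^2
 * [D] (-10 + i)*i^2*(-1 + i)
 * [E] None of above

We need to factor i^3*(-12) + i^4 + i^2*20.
The factored form is i * (i - 2) * i * (i - 10).
B) i * (i - 2) * i * (i - 10)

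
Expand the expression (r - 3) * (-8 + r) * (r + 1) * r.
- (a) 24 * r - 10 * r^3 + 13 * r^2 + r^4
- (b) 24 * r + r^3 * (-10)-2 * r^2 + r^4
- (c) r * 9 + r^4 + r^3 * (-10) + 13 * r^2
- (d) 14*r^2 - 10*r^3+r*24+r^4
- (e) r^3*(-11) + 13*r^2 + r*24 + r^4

Expanding (r - 3) * (-8 + r) * (r + 1) * r:
= 24 * r - 10 * r^3 + 13 * r^2 + r^4
a) 24 * r - 10 * r^3 + 13 * r^2 + r^4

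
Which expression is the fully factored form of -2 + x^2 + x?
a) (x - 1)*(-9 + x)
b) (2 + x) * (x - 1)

We need to factor -2 + x^2 + x.
The factored form is (2 + x) * (x - 1).
b) (2 + x) * (x - 1)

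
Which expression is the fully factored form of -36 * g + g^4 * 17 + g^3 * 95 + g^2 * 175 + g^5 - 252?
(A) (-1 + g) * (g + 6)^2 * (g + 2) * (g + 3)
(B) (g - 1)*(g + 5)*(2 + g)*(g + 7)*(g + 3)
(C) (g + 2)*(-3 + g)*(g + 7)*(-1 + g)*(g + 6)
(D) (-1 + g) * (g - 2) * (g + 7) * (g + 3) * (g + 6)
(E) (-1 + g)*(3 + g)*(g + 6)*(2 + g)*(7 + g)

We need to factor -36 * g + g^4 * 17 + g^3 * 95 + g^2 * 175 + g^5 - 252.
The factored form is (-1 + g)*(3 + g)*(g + 6)*(2 + g)*(7 + g).
E) (-1 + g)*(3 + g)*(g + 6)*(2 + g)*(7 + g)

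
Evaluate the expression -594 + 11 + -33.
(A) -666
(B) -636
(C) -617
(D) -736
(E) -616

First: -594 + 11 = -583
Then: -583 + -33 = -616
E) -616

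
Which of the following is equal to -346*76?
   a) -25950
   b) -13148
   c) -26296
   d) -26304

-346 * 76 = -26296
c) -26296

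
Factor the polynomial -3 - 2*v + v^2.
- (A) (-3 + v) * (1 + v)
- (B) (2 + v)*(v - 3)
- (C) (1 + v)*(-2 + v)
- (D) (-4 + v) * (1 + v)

We need to factor -3 - 2*v + v^2.
The factored form is (-3 + v) * (1 + v).
A) (-3 + v) * (1 + v)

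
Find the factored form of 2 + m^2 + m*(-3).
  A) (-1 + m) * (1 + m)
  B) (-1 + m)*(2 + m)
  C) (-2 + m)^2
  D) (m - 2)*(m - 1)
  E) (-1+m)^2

We need to factor 2 + m^2 + m*(-3).
The factored form is (m - 2)*(m - 1).
D) (m - 2)*(m - 1)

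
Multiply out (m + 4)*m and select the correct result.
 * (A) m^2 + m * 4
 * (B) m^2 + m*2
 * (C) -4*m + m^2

Expanding (m + 4)*m:
= m^2 + m * 4
A) m^2 + m * 4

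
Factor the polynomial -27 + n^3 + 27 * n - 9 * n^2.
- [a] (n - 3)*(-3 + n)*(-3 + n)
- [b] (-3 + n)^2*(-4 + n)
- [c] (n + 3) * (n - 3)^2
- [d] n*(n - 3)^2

We need to factor -27 + n^3 + 27 * n - 9 * n^2.
The factored form is (n - 3)*(-3 + n)*(-3 + n).
a) (n - 3)*(-3 + n)*(-3 + n)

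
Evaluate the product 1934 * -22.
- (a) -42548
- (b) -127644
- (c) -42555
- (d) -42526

1934 * -22 = -42548
a) -42548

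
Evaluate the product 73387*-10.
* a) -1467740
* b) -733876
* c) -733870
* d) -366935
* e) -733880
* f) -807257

73387 * -10 = -733870
c) -733870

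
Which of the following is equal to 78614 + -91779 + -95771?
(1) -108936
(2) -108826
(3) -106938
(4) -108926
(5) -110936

First: 78614 + -91779 = -13165
Then: -13165 + -95771 = -108936
1) -108936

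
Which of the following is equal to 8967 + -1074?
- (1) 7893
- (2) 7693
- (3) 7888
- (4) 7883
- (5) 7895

8967 + -1074 = 7893
1) 7893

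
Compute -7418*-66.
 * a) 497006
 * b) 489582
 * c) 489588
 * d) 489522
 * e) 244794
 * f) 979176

-7418 * -66 = 489588
c) 489588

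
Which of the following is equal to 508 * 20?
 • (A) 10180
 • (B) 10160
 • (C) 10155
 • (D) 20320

508 * 20 = 10160
B) 10160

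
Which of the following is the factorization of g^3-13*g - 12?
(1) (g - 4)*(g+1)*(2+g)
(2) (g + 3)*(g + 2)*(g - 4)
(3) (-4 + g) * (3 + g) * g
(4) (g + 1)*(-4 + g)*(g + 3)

We need to factor g^3-13*g - 12.
The factored form is (g + 1)*(-4 + g)*(g + 3).
4) (g + 1)*(-4 + g)*(g + 3)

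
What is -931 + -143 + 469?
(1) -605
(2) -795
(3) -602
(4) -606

First: -931 + -143 = -1074
Then: -1074 + 469 = -605
1) -605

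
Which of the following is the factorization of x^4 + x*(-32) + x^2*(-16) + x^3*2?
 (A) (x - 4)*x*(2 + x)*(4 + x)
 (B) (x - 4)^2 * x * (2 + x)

We need to factor x^4 + x*(-32) + x^2*(-16) + x^3*2.
The factored form is (x - 4)*x*(2 + x)*(4 + x).
A) (x - 4)*x*(2 + x)*(4 + x)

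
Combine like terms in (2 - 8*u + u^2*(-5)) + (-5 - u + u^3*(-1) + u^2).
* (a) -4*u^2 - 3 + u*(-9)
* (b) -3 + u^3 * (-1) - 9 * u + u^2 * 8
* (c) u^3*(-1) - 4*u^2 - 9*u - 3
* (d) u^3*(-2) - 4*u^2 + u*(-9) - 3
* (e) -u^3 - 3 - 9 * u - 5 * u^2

Adding the polynomials and combining like terms:
(2 - 8*u + u^2*(-5)) + (-5 - u + u^3*(-1) + u^2)
= u^3*(-1) - 4*u^2 - 9*u - 3
c) u^3*(-1) - 4*u^2 - 9*u - 3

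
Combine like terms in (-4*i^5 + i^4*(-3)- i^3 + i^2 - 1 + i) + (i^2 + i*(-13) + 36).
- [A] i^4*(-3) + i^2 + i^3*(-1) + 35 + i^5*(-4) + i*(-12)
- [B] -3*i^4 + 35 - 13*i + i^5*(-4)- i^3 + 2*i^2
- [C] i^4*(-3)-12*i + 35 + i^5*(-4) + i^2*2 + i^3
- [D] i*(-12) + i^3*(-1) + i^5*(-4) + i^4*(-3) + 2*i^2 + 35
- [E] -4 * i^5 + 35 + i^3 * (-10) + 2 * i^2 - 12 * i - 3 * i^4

Adding the polynomials and combining like terms:
(-4*i^5 + i^4*(-3) - i^3 + i^2 - 1 + i) + (i^2 + i*(-13) + 36)
= i*(-12) + i^3*(-1) + i^5*(-4) + i^4*(-3) + 2*i^2 + 35
D) i*(-12) + i^3*(-1) + i^5*(-4) + i^4*(-3) + 2*i^2 + 35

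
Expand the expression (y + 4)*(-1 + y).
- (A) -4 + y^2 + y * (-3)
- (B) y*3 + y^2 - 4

Expanding (y + 4)*(-1 + y):
= y*3 + y^2 - 4
B) y*3 + y^2 - 4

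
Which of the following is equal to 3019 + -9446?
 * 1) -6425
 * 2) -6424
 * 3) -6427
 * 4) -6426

3019 + -9446 = -6427
3) -6427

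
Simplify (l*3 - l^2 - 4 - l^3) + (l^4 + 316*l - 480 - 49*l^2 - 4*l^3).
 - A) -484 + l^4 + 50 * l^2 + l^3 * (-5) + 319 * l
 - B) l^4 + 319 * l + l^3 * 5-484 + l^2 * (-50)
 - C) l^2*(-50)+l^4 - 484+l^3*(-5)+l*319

Adding the polynomials and combining like terms:
(l*3 - l^2 - 4 - l^3) + (l^4 + 316*l - 480 - 49*l^2 - 4*l^3)
= l^2*(-50)+l^4 - 484+l^3*(-5)+l*319
C) l^2*(-50)+l^4 - 484+l^3*(-5)+l*319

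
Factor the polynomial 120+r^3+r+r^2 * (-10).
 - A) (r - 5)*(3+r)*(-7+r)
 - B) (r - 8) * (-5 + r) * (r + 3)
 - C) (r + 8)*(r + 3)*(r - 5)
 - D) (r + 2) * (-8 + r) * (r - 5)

We need to factor 120+r^3+r+r^2 * (-10).
The factored form is (r - 8) * (-5 + r) * (r + 3).
B) (r - 8) * (-5 + r) * (r + 3)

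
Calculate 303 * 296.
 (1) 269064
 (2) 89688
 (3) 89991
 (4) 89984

303 * 296 = 89688
2) 89688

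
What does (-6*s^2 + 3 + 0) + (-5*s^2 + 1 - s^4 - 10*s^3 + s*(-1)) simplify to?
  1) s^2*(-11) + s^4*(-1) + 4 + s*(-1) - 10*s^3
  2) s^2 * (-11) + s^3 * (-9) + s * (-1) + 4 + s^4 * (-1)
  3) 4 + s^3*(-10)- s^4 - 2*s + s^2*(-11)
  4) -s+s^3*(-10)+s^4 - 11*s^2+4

Adding the polynomials and combining like terms:
(-6*s^2 + 3 + 0) + (-5*s^2 + 1 - s^4 - 10*s^3 + s*(-1))
= s^2*(-11) + s^4*(-1) + 4 + s*(-1) - 10*s^3
1) s^2*(-11) + s^4*(-1) + 4 + s*(-1) - 10*s^3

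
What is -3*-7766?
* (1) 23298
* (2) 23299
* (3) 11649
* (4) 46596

-3 * -7766 = 23298
1) 23298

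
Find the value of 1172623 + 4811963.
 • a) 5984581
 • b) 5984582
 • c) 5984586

1172623 + 4811963 = 5984586
c) 5984586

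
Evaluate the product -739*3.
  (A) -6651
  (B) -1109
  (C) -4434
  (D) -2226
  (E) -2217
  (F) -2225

-739 * 3 = -2217
E) -2217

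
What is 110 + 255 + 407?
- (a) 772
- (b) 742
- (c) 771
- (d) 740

First: 110 + 255 = 365
Then: 365 + 407 = 772
a) 772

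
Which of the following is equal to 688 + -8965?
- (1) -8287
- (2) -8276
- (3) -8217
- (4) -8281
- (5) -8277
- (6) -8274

688 + -8965 = -8277
5) -8277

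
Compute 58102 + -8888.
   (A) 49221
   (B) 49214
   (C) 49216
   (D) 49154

58102 + -8888 = 49214
B) 49214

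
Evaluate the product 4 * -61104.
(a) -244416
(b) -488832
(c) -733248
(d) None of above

4 * -61104 = -244416
a) -244416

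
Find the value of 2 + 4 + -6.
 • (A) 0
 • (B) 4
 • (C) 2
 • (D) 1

First: 2 + 4 = 6
Then: 6 + -6 = 0
A) 0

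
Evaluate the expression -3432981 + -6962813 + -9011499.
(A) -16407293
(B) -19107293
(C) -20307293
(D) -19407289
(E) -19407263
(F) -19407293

First: -3432981 + -6962813 = -10395794
Then: -10395794 + -9011499 = -19407293
F) -19407293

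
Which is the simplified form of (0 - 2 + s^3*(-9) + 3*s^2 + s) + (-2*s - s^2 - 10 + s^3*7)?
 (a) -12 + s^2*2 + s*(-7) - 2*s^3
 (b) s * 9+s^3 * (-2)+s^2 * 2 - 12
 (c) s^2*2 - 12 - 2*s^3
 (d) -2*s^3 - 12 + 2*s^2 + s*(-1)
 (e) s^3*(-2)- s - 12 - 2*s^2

Adding the polynomials and combining like terms:
(0 - 2 + s^3*(-9) + 3*s^2 + s) + (-2*s - s^2 - 10 + s^3*7)
= -2*s^3 - 12 + 2*s^2 + s*(-1)
d) -2*s^3 - 12 + 2*s^2 + s*(-1)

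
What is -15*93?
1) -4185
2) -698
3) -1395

-15 * 93 = -1395
3) -1395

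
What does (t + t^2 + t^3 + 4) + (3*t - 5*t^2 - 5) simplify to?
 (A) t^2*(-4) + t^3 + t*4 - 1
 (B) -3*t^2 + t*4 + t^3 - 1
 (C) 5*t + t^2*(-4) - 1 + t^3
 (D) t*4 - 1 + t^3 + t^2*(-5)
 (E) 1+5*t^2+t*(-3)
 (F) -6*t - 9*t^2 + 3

Adding the polynomials and combining like terms:
(t + t^2 + t^3 + 4) + (3*t - 5*t^2 - 5)
= t^2*(-4) + t^3 + t*4 - 1
A) t^2*(-4) + t^3 + t*4 - 1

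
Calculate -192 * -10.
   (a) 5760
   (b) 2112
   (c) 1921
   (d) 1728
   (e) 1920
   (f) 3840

-192 * -10 = 1920
e) 1920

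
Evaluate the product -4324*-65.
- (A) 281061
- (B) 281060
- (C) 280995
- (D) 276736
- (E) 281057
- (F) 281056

-4324 * -65 = 281060
B) 281060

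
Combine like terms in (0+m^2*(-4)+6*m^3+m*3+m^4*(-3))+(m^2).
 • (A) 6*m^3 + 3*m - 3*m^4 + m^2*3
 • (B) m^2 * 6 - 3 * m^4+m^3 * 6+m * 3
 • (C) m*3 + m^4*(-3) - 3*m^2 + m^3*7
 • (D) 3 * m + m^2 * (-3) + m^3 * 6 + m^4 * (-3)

Adding the polynomials and combining like terms:
(0 + m^2*(-4) + 6*m^3 + m*3 + m^4*(-3)) + (m^2)
= 3 * m + m^2 * (-3) + m^3 * 6 + m^4 * (-3)
D) 3 * m + m^2 * (-3) + m^3 * 6 + m^4 * (-3)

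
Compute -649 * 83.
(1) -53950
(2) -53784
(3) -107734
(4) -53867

-649 * 83 = -53867
4) -53867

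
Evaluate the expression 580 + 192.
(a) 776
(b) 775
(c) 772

580 + 192 = 772
c) 772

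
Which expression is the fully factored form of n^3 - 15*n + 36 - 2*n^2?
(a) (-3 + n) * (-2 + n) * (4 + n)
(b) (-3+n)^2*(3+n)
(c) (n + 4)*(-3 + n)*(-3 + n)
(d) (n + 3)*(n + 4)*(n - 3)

We need to factor n^3 - 15*n + 36 - 2*n^2.
The factored form is (n + 4)*(-3 + n)*(-3 + n).
c) (n + 4)*(-3 + n)*(-3 + n)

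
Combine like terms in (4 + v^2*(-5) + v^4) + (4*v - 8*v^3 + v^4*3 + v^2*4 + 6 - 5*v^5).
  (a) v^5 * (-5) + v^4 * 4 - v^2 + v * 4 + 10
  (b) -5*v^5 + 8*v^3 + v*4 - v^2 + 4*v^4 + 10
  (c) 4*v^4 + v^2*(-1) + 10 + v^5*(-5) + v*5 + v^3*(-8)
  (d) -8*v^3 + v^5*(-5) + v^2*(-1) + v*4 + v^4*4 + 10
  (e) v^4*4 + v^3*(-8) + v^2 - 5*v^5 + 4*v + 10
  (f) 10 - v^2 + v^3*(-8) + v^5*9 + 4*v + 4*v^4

Adding the polynomials and combining like terms:
(4 + v^2*(-5) + v^4) + (4*v - 8*v^3 + v^4*3 + v^2*4 + 6 - 5*v^5)
= -8*v^3 + v^5*(-5) + v^2*(-1) + v*4 + v^4*4 + 10
d) -8*v^3 + v^5*(-5) + v^2*(-1) + v*4 + v^4*4 + 10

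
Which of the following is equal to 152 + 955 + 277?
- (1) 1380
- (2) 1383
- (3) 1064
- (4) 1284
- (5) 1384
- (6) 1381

First: 152 + 955 = 1107
Then: 1107 + 277 = 1384
5) 1384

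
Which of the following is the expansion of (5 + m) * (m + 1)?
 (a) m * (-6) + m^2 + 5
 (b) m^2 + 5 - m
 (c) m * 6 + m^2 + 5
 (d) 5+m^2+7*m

Expanding (5 + m) * (m + 1):
= m * 6 + m^2 + 5
c) m * 6 + m^2 + 5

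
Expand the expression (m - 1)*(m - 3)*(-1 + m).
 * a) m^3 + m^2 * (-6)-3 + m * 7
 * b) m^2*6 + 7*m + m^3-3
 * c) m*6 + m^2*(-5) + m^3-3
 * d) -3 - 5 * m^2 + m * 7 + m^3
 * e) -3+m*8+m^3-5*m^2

Expanding (m - 1)*(m - 3)*(-1 + m):
= -3 - 5 * m^2 + m * 7 + m^3
d) -3 - 5 * m^2 + m * 7 + m^3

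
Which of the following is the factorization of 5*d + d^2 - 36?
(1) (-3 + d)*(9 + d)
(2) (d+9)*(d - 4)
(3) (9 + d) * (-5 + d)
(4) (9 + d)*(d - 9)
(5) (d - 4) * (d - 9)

We need to factor 5*d + d^2 - 36.
The factored form is (d+9)*(d - 4).
2) (d+9)*(d - 4)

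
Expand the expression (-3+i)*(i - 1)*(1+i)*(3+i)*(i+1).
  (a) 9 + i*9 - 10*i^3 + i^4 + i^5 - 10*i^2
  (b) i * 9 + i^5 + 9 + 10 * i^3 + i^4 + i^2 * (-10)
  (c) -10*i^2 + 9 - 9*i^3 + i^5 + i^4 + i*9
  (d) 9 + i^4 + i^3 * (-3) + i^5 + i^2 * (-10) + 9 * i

Expanding (-3+i)*(i - 1)*(1+i)*(3+i)*(i+1):
= 9 + i*9 - 10*i^3 + i^4 + i^5 - 10*i^2
a) 9 + i*9 - 10*i^3 + i^4 + i^5 - 10*i^2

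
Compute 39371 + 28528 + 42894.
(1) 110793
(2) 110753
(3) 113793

First: 39371 + 28528 = 67899
Then: 67899 + 42894 = 110793
1) 110793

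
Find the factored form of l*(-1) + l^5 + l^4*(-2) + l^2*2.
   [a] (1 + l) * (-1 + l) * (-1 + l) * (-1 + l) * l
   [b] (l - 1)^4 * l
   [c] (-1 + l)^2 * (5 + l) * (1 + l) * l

We need to factor l*(-1) + l^5 + l^4*(-2) + l^2*2.
The factored form is (1 + l) * (-1 + l) * (-1 + l) * (-1 + l) * l.
a) (1 + l) * (-1 + l) * (-1 + l) * (-1 + l) * l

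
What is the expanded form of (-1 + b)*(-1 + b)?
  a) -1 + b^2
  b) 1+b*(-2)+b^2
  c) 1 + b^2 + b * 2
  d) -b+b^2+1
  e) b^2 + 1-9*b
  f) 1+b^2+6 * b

Expanding (-1 + b)*(-1 + b):
= 1+b*(-2)+b^2
b) 1+b*(-2)+b^2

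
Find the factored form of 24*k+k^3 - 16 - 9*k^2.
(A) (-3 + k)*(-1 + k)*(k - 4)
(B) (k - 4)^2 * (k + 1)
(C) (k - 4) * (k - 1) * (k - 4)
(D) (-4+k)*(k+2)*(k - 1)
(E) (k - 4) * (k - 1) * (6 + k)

We need to factor 24*k+k^3 - 16 - 9*k^2.
The factored form is (k - 4) * (k - 1) * (k - 4).
C) (k - 4) * (k - 1) * (k - 4)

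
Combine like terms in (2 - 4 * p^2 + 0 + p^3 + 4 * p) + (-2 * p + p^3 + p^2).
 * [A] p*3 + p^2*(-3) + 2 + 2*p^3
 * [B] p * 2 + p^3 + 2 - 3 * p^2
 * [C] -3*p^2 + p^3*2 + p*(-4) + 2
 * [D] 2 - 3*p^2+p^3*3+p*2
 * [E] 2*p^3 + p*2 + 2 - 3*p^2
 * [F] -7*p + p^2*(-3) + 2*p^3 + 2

Adding the polynomials and combining like terms:
(2 - 4*p^2 + 0 + p^3 + 4*p) + (-2*p + p^3 + p^2)
= 2*p^3 + p*2 + 2 - 3*p^2
E) 2*p^3 + p*2 + 2 - 3*p^2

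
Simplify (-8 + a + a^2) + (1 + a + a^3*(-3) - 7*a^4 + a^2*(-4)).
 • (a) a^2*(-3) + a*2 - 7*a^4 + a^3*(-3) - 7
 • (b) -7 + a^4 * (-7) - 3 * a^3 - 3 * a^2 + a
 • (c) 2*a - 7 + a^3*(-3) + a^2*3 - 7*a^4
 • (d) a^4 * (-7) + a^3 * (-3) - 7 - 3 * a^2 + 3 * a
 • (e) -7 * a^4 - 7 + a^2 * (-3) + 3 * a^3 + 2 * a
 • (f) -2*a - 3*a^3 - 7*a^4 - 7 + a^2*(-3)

Adding the polynomials and combining like terms:
(-8 + a + a^2) + (1 + a + a^3*(-3) - 7*a^4 + a^2*(-4))
= a^2*(-3) + a*2 - 7*a^4 + a^3*(-3) - 7
a) a^2*(-3) + a*2 - 7*a^4 + a^3*(-3) - 7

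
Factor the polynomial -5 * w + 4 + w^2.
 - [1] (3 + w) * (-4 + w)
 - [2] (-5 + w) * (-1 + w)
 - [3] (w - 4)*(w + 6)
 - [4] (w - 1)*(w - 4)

We need to factor -5 * w + 4 + w^2.
The factored form is (w - 1)*(w - 4).
4) (w - 1)*(w - 4)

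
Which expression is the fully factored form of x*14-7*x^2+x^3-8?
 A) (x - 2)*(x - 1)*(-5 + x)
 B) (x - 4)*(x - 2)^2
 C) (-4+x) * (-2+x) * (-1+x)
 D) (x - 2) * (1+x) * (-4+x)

We need to factor x*14-7*x^2+x^3-8.
The factored form is (-4+x) * (-2+x) * (-1+x).
C) (-4+x) * (-2+x) * (-1+x)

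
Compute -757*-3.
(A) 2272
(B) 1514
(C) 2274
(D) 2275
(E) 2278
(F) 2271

-757 * -3 = 2271
F) 2271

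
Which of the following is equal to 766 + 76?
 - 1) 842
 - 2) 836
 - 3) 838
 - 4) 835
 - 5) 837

766 + 76 = 842
1) 842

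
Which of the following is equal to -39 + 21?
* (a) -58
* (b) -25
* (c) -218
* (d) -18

-39 + 21 = -18
d) -18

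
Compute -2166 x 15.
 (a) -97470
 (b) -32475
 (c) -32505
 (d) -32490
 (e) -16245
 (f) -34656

-2166 * 15 = -32490
d) -32490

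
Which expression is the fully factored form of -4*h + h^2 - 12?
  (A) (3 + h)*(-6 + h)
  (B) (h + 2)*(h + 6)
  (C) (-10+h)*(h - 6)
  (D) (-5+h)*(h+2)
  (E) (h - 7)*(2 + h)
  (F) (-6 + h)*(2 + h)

We need to factor -4*h + h^2 - 12.
The factored form is (-6 + h)*(2 + h).
F) (-6 + h)*(2 + h)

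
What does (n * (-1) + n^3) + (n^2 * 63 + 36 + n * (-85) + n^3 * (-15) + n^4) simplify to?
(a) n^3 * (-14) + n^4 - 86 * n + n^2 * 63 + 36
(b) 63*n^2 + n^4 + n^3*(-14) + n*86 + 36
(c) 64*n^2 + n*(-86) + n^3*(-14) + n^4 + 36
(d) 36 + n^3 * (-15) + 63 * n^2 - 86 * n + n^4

Adding the polynomials and combining like terms:
(n*(-1) + n^3) + (n^2*63 + 36 + n*(-85) + n^3*(-15) + n^4)
= n^3 * (-14) + n^4 - 86 * n + n^2 * 63 + 36
a) n^3 * (-14) + n^4 - 86 * n + n^2 * 63 + 36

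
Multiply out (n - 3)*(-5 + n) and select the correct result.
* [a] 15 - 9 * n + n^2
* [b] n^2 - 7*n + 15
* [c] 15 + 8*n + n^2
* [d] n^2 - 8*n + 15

Expanding (n - 3)*(-5 + n):
= n^2 - 8*n + 15
d) n^2 - 8*n + 15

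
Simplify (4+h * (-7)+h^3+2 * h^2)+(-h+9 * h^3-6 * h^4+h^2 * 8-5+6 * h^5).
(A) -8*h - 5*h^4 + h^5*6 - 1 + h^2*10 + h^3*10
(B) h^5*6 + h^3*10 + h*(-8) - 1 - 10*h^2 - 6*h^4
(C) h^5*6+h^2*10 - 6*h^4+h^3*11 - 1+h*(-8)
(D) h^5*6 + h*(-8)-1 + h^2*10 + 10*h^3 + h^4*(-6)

Adding the polynomials and combining like terms:
(4 + h*(-7) + h^3 + 2*h^2) + (-h + 9*h^3 - 6*h^4 + h^2*8 - 5 + 6*h^5)
= h^5*6 + h*(-8)-1 + h^2*10 + 10*h^3 + h^4*(-6)
D) h^5*6 + h*(-8)-1 + h^2*10 + 10*h^3 + h^4*(-6)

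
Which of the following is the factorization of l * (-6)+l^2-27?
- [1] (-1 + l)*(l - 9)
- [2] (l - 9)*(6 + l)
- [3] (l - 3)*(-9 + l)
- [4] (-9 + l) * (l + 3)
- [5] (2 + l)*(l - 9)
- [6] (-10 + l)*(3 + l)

We need to factor l * (-6)+l^2-27.
The factored form is (-9 + l) * (l + 3).
4) (-9 + l) * (l + 3)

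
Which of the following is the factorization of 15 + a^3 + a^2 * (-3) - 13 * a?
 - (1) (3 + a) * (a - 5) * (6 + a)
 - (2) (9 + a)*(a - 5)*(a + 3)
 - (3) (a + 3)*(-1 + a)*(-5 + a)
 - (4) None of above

We need to factor 15 + a^3 + a^2 * (-3) - 13 * a.
The factored form is (a + 3)*(-1 + a)*(-5 + a).
3) (a + 3)*(-1 + a)*(-5 + a)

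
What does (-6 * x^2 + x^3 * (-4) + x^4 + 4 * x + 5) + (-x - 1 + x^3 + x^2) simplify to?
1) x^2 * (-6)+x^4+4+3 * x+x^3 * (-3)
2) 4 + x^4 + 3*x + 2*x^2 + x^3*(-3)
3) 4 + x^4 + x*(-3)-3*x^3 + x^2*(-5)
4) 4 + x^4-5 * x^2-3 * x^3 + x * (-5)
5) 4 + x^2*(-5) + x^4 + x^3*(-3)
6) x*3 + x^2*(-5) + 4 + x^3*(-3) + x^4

Adding the polynomials and combining like terms:
(-6*x^2 + x^3*(-4) + x^4 + 4*x + 5) + (-x - 1 + x^3 + x^2)
= x*3 + x^2*(-5) + 4 + x^3*(-3) + x^4
6) x*3 + x^2*(-5) + 4 + x^3*(-3) + x^4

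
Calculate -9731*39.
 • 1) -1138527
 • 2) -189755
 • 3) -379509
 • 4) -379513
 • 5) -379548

-9731 * 39 = -379509
3) -379509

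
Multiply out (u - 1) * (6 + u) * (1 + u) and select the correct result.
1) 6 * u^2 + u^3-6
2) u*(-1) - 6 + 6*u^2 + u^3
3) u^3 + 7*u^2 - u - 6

Expanding (u - 1) * (6 + u) * (1 + u):
= u*(-1) - 6 + 6*u^2 + u^3
2) u*(-1) - 6 + 6*u^2 + u^3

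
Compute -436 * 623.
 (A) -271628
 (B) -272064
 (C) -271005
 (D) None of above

-436 * 623 = -271628
A) -271628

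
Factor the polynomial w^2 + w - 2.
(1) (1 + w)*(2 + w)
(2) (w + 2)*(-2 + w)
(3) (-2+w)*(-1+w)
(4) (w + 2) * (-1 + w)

We need to factor w^2 + w - 2.
The factored form is (w + 2) * (-1 + w).
4) (w + 2) * (-1 + w)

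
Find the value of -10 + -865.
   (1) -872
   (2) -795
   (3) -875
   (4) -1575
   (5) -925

-10 + -865 = -875
3) -875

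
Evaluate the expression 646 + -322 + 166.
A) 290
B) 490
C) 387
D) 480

First: 646 + -322 = 324
Then: 324 + 166 = 490
B) 490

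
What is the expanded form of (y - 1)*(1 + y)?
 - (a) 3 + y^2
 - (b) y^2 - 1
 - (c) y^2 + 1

Expanding (y - 1)*(1 + y):
= y^2 - 1
b) y^2 - 1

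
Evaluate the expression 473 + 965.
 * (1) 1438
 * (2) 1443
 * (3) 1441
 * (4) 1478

473 + 965 = 1438
1) 1438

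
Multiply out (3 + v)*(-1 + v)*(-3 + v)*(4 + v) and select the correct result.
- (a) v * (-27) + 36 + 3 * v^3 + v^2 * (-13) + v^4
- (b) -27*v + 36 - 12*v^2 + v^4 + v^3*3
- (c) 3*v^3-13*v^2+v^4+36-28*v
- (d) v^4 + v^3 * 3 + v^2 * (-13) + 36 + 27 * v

Expanding (3 + v)*(-1 + v)*(-3 + v)*(4 + v):
= v * (-27) + 36 + 3 * v^3 + v^2 * (-13) + v^4
a) v * (-27) + 36 + 3 * v^3 + v^2 * (-13) + v^4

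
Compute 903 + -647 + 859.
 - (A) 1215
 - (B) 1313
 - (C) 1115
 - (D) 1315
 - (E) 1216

First: 903 + -647 = 256
Then: 256 + 859 = 1115
C) 1115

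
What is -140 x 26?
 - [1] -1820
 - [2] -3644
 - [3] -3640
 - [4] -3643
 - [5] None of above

-140 * 26 = -3640
3) -3640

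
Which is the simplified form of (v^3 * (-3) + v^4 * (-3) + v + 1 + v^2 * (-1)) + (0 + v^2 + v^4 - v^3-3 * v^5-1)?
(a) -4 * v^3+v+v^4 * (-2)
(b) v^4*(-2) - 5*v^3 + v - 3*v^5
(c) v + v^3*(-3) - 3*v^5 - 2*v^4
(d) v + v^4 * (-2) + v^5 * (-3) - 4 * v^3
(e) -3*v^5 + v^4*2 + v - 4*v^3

Adding the polynomials and combining like terms:
(v^3*(-3) + v^4*(-3) + v + 1 + v^2*(-1)) + (0 + v^2 + v^4 - v^3 - 3*v^5 - 1)
= v + v^4 * (-2) + v^5 * (-3) - 4 * v^3
d) v + v^4 * (-2) + v^5 * (-3) - 4 * v^3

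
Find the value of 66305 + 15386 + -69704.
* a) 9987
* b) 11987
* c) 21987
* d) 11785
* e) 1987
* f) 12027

First: 66305 + 15386 = 81691
Then: 81691 + -69704 = 11987
b) 11987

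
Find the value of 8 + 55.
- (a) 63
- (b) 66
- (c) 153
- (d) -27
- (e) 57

8 + 55 = 63
a) 63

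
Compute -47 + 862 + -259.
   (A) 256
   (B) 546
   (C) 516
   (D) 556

First: -47 + 862 = 815
Then: 815 + -259 = 556
D) 556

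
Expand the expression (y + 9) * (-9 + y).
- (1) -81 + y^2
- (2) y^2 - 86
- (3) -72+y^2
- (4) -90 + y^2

Expanding (y + 9) * (-9 + y):
= -81 + y^2
1) -81 + y^2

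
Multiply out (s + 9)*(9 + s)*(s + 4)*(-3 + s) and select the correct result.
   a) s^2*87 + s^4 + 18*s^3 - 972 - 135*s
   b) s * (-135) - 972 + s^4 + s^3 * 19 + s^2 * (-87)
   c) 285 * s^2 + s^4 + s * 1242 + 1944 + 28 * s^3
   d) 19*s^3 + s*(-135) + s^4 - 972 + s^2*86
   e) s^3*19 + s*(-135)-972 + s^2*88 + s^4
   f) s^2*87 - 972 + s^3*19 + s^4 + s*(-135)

Expanding (s + 9)*(9 + s)*(s + 4)*(-3 + s):
= s^2*87 - 972 + s^3*19 + s^4 + s*(-135)
f) s^2*87 - 972 + s^3*19 + s^4 + s*(-135)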